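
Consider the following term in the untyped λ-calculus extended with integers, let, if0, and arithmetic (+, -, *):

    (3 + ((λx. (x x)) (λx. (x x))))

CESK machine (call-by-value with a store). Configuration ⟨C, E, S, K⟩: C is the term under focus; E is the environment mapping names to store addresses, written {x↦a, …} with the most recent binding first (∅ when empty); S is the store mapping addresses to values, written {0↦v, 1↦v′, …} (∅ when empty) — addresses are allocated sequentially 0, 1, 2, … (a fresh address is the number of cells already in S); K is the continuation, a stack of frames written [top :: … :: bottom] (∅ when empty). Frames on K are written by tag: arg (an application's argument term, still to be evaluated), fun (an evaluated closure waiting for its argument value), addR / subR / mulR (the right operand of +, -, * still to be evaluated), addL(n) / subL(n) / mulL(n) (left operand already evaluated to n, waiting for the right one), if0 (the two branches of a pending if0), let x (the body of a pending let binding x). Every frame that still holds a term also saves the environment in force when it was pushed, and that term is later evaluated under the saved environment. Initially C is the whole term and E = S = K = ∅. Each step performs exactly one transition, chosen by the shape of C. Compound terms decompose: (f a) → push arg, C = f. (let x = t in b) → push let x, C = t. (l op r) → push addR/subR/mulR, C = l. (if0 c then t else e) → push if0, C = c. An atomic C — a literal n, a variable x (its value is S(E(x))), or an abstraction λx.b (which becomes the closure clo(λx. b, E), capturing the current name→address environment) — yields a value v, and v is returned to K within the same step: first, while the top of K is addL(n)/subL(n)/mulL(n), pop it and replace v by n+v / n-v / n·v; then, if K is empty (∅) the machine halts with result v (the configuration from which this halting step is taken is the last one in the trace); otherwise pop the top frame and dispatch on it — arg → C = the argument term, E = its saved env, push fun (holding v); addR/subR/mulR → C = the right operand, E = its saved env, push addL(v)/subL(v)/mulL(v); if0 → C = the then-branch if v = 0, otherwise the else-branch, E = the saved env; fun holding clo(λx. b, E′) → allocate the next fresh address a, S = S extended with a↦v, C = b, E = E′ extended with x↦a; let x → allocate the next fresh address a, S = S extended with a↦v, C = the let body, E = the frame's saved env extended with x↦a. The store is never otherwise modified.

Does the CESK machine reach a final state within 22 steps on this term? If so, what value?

Answer: DIVERGES (no final state within 22 steps)

Execution trace:
t=0: [C=(3 + ((λx. (x x)) (λx. (x x)))) | E=∅ | S=∅ | K=∅]
t=1: [C=3 | E=∅ | S=∅ | K=[addR]]
t=2: [C=((λx. (x x)) (λx. (x x))) | E=∅ | S=∅ | K=[addL(3)]]
t=3: [C=(λx. (x x)) | E=∅ | S=∅ | K=[arg :: addL(3)]]
t=4: [C=(λx. (x x)) | E=∅ | S=∅ | K=[fun :: addL(3)]]
t=5: [C=(x x) | E={x↦0} | S={0↦clo(λx. (x x), ∅)} | K=[addL(3)]]
t=6: [C=x | E={x↦0} | S={0↦clo(λx. (x x), ∅)} | K=[arg :: addL(3)]]
t=7: [C=x | E={x↦0} | S={0↦clo(λx. (x x), ∅)} | K=[fun :: addL(3)]]
t=8: [C=(x x) | E={x↦1} | S={0↦clo(λx. (x x), ∅), 1↦clo(λx. (x x), ∅)} | K=[addL(3)]]
t=9: [C=x | E={x↦1} | S={0↦clo(λx. (x x), ∅), 1↦clo(λx. (x x), ∅)} | K=[arg :: addL(3)]]
t=10: [C=x | E={x↦1} | S={0↦clo(λx. (x x), ∅), 1↦clo(λx. (x x), ∅)} | K=[fun :: addL(3)]]
t=11: [C=(x x) | E={x↦2} | S={0↦clo(λx. (x x), ∅), 1↦clo(λx. (x x), ∅), 2↦clo(λx. (x x), ∅)} | K=[addL(3)]]
t=12: [C=x | E={x↦2} | S={0↦clo(λx. (x x), ∅), 1↦clo(λx. (x x), ∅), 2↦clo(λx. (x x), ∅)} | K=[arg :: addL(3)]]
t=13: [C=x | E={x↦2} | S={0↦clo(λx. (x x), ∅), 1↦clo(λx. (x x), ∅), 2↦clo(λx. (x x), ∅)} | K=[fun :: addL(3)]]
t=14: [C=(x x) | E={x↦3} | S={0↦clo(λx. (x x), ∅), 1↦clo(λx. (x x), ∅), 2↦clo(λx. (x x), ∅), 3↦clo(λx. (x x), ∅)} | K=[addL(3)]]
t=15: [C=x | E={x↦3} | S={0↦clo(λx. (x x), ∅), 1↦clo(λx. (x x), ∅), 2↦clo(λx. (x x), ∅), 3↦clo(λx. (x x), ∅)} | K=[arg :: addL(3)]]
t=16: [C=x | E={x↦3} | S={0↦clo(λx. (x x), ∅), 1↦clo(λx. (x x), ∅), 2↦clo(λx. (x x), ∅), 3↦clo(λx. (x x), ∅)} | K=[fun :: addL(3)]]
t=17: [C=(x x) | E={x↦4} | S={0↦clo(λx. (x x), ∅), 1↦clo(λx. (x x), ∅), 2↦clo(λx. (x x), ∅), 3↦clo(λx. (x x), ∅), 4↦clo(λx. (x x), ∅)} | K=[addL(3)]]
t=18: [C=x | E={x↦4} | S={0↦clo(λx. (x x), ∅), 1↦clo(λx. (x x), ∅), 2↦clo(λx. (x x), ∅), 3↦clo(λx. (x x), ∅), 4↦clo(λx. (x x), ∅)} | K=[arg :: addL(3)]]
t=19: [C=x | E={x↦4} | S={0↦clo(λx. (x x), ∅), 1↦clo(λx. (x x), ∅), 2↦clo(λx. (x x), ∅), 3↦clo(λx. (x x), ∅), 4↦clo(λx. (x x), ∅)} | K=[fun :: addL(3)]]
t=20: [C=(x x) | E={x↦5} | S={0↦clo(λx. (x x), ∅), 1↦clo(λx. (x x), ∅), 2↦clo(λx. (x x), ∅), 3↦clo(λx. (x x), ∅), 4↦clo(λx. (x x), ∅), 5↦clo(λx. (x x), ∅)} | K=[addL(3)]]
t=21: [C=x | E={x↦5} | S={0↦clo(λx. (x x), ∅), 1↦clo(λx. (x x), ∅), 2↦clo(λx. (x x), ∅), 3↦clo(λx. (x x), ∅), 4↦clo(λx. (x x), ∅), 5↦clo(λx. (x x), ∅)} | K=[arg :: addL(3)]]
t=22: [C=x | E={x↦5} | S={0↦clo(λx. (x x), ∅), 1↦clo(λx. (x x), ∅), 2↦clo(λx. (x x), ∅), 3↦clo(λx. (x x), ∅), 4↦clo(λx. (x x), ∅), 5↦clo(λx. (x x), ∅)} | K=[fun :: addL(3)]]
→ 22 transitions taken and the configuration is still not final: no result within 22 steps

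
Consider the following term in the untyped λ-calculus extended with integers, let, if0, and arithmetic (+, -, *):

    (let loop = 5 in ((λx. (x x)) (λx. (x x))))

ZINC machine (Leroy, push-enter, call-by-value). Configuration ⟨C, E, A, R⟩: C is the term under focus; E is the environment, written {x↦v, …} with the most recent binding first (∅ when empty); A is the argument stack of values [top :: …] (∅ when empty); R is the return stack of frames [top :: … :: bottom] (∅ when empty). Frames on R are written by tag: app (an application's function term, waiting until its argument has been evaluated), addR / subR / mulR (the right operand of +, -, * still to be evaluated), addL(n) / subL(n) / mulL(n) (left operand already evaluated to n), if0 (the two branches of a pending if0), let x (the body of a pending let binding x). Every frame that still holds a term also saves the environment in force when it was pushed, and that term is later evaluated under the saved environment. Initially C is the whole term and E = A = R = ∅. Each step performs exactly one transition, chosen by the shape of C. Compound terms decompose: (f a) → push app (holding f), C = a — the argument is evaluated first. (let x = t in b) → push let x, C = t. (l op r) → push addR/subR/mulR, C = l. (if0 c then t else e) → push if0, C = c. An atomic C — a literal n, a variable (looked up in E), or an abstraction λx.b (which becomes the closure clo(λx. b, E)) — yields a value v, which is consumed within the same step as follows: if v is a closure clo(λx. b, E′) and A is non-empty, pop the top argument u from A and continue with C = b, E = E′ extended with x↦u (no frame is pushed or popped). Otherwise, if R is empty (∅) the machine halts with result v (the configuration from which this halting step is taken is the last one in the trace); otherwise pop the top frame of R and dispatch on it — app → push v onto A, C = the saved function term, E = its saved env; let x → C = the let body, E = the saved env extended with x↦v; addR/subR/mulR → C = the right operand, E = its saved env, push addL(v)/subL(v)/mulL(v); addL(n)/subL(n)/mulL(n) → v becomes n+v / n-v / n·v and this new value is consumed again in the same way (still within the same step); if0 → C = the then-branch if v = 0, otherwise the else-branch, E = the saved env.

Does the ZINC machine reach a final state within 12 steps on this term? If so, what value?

[0] [C=(let loop = 5 in ((λx. (x x)) (λx. (x x)))) | E=∅ | A=∅ | R=∅]
[1] [C=5 | E=∅ | A=∅ | R=[let loop]]
[2] [C=((λx. (x x)) (λx. (x x))) | E={loop↦5} | A=∅ | R=∅]
[3] [C=(λx. (x x)) | E={loop↦5} | A=∅ | R=[app]]
[4] [C=(λx. (x x)) | E={loop↦5} | A=[clo(λx. (x x), {loop↦5})] | R=∅]
[5] [C=(x x) | E={x↦clo(λx. (x x), {loop↦5}), loop↦5} | A=∅ | R=∅]
[6] [C=x | E={x↦clo(λx. (x x), {loop↦5}), loop↦5} | A=∅ | R=[app]]
[7] [C=x | E={x↦clo(λx. (x x), {loop↦5}), loop↦5} | A=[clo(λx. (x x), {loop↦5})] | R=∅]
… configuration repeats with period 3 (steps 5–7 recur indefinitely) …

Answer: DIVERGES (no final state within 12 steps)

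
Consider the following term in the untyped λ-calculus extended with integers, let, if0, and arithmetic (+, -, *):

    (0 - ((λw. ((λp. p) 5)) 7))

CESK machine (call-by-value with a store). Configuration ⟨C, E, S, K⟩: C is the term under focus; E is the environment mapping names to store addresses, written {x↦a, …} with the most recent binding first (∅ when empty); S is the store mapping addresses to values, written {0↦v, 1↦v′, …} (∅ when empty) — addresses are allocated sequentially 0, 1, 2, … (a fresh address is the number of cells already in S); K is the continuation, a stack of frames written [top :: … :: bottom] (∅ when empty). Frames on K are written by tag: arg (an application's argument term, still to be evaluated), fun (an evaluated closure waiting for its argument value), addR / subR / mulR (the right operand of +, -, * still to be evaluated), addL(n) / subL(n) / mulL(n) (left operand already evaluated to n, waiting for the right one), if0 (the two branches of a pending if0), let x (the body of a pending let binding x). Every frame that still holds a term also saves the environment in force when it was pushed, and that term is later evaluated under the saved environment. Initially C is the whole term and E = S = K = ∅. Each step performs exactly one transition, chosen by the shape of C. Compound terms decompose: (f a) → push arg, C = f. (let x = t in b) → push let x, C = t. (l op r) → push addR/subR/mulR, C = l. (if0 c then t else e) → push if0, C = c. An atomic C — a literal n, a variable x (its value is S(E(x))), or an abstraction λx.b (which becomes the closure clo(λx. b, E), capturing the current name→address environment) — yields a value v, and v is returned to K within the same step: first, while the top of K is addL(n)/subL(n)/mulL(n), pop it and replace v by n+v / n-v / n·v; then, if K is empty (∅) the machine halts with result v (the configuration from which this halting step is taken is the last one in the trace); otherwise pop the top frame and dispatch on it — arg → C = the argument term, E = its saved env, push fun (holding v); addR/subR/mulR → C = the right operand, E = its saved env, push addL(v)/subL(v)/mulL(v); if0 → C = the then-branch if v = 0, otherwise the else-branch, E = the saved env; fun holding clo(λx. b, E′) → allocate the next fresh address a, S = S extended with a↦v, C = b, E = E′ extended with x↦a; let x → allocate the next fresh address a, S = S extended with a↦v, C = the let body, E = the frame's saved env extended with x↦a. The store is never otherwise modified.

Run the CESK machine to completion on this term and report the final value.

step 0: <C=(0 - ((λw. ((λp. p) 5)) 7)), E=∅, S=∅, K=∅>
step 1: <C=0, E=∅, S=∅, K=[subR]>
step 2: <C=((λw. ((λp. p) 5)) 7), E=∅, S=∅, K=[subL(0)]>
step 3: <C=(λw. ((λp. p) 5)), E=∅, S=∅, K=[arg :: subL(0)]>
step 4: <C=7, E=∅, S=∅, K=[fun :: subL(0)]>
step 5: <C=((λp. p) 5), E={w↦0}, S={0↦7}, K=[subL(0)]>
step 6: <C=(λp. p), E={w↦0}, S={0↦7}, K=[arg :: subL(0)]>
step 7: <C=5, E={w↦0}, S={0↦7}, K=[fun :: subL(0)]>
step 8: <C=p, E={p↦1, w↦0}, S={0↦7, 1↦5}, K=[subL(0)]>
→ final value -5

Answer: -5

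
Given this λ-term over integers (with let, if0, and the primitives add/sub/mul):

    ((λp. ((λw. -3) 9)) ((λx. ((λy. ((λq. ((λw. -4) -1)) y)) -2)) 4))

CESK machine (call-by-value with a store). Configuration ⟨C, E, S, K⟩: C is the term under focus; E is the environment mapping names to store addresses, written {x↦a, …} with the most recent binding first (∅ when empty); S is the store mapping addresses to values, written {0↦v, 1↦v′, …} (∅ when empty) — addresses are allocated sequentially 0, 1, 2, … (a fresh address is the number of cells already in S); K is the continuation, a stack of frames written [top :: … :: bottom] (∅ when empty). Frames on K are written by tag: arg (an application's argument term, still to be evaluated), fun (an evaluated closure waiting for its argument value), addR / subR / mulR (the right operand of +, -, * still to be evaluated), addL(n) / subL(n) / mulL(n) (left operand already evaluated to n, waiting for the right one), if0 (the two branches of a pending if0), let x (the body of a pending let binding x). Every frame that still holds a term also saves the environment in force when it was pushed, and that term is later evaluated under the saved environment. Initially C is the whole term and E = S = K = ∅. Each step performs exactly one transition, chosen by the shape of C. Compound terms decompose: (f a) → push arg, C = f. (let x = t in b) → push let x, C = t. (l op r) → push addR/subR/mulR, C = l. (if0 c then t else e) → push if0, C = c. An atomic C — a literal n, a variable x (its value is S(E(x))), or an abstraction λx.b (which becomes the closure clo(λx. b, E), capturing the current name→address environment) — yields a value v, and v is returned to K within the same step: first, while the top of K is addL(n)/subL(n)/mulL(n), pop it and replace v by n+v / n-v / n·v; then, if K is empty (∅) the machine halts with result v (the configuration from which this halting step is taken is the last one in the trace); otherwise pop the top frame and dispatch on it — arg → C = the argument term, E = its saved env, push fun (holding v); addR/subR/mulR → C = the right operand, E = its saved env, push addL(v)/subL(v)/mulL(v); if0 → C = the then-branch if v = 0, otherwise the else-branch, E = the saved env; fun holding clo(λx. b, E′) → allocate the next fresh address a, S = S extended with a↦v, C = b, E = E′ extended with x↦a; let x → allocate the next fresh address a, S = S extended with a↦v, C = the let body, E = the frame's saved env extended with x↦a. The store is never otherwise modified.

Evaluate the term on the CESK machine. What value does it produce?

t=0: [C=((λp. ((λw. -3) 9)) ((λx. ((λy. ((λq. ((λw. -4) -1)) y)) -2)) 4)) | E=∅ | S=∅ | K=∅]
t=1: [C=(λp. ((λw. -3) 9)) | E=∅ | S=∅ | K=[arg]]
t=2: [C=((λx. ((λy. ((λq. ((λw. -4) -1)) y)) -2)) 4) | E=∅ | S=∅ | K=[fun]]
t=3: [C=(λx. ((λy. ((λq. ((λw. -4) -1)) y)) -2)) | E=∅ | S=∅ | K=[arg :: fun]]
t=4: [C=4 | E=∅ | S=∅ | K=[fun :: fun]]
t=5: [C=((λy. ((λq. ((λw. -4) -1)) y)) -2) | E={x↦0} | S={0↦4} | K=[fun]]
t=6: [C=(λy. ((λq. ((λw. -4) -1)) y)) | E={x↦0} | S={0↦4} | K=[arg :: fun]]
t=7: [C=-2 | E={x↦0} | S={0↦4} | K=[fun :: fun]]
t=8: [C=((λq. ((λw. -4) -1)) y) | E={y↦1, x↦0} | S={0↦4, 1↦-2} | K=[fun]]
t=9: [C=(λq. ((λw. -4) -1)) | E={y↦1, x↦0} | S={0↦4, 1↦-2} | K=[arg :: fun]]
t=10: [C=y | E={y↦1, x↦0} | S={0↦4, 1↦-2} | K=[fun :: fun]]
t=11: [C=((λw. -4) -1) | E={q↦2, y↦1, x↦0} | S={0↦4, 1↦-2, 2↦-2} | K=[fun]]
t=12: [C=(λw. -4) | E={q↦2, y↦1, x↦0} | S={0↦4, 1↦-2, 2↦-2} | K=[arg :: fun]]
t=13: [C=-1 | E={q↦2, y↦1, x↦0} | S={0↦4, 1↦-2, 2↦-2} | K=[fun :: fun]]
t=14: [C=-4 | E={w↦3, q↦2, y↦1, x↦0} | S={0↦4, 1↦-2, 2↦-2, 3↦-1} | K=[fun]]
t=15: [C=((λw. -3) 9) | E={p↦4} | S={0↦4, 1↦-2, 2↦-2, 3↦-1, 4↦-4} | K=∅]
t=16: [C=(λw. -3) | E={p↦4} | S={0↦4, 1↦-2, 2↦-2, 3↦-1, 4↦-4} | K=[arg]]
t=17: [C=9 | E={p↦4} | S={0↦4, 1↦-2, 2↦-2, 3↦-1, 4↦-4} | K=[fun]]
t=18: [C=-3 | E={w↦5, p↦4} | S={0↦4, 1↦-2, 2↦-2, 3↦-1, 4↦-4, 5↦9} | K=∅]
→ final value -3

Answer: -3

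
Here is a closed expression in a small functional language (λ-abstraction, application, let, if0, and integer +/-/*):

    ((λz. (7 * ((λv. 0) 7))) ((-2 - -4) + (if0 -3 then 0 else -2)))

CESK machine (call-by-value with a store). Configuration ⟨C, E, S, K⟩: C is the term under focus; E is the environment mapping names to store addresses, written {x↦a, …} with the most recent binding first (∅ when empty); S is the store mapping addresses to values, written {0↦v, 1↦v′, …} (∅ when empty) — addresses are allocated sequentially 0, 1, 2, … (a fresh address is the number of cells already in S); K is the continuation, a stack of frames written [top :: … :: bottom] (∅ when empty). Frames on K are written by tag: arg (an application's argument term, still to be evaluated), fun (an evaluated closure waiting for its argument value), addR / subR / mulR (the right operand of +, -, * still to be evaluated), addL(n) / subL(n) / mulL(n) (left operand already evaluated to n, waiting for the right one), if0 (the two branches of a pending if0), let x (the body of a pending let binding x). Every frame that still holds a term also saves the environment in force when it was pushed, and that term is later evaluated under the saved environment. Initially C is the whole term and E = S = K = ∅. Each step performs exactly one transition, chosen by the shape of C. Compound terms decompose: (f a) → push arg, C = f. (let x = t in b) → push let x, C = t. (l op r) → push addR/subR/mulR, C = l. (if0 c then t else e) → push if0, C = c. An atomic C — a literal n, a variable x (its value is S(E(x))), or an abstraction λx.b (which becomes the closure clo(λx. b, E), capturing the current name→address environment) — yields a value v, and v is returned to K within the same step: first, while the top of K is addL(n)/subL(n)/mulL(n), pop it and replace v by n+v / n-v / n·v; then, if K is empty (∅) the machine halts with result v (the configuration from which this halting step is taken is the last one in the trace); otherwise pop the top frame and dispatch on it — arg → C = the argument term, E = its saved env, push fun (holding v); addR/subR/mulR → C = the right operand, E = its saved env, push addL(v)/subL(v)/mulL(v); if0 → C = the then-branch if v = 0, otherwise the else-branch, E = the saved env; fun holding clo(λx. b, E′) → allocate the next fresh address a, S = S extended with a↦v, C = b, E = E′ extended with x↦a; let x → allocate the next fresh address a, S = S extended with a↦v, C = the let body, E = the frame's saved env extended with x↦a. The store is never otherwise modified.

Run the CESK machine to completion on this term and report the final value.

step 0: [C=((λz. (7 * ((λv. 0) 7))) ((-2 - -4) + (if0 -3 then 0 else -2))) | E=∅ | S=∅ | K=∅]
step 1: [C=(λz. (7 * ((λv. 0) 7))) | E=∅ | S=∅ | K=[arg]]
step 2: [C=((-2 - -4) + (if0 -3 then 0 else -2)) | E=∅ | S=∅ | K=[fun]]
step 3: [C=(-2 - -4) | E=∅ | S=∅ | K=[addR :: fun]]
step 4: [C=-2 | E=∅ | S=∅ | K=[subR :: addR :: fun]]
step 5: [C=-4 | E=∅ | S=∅ | K=[subL(-2) :: addR :: fun]]
step 6: [C=(if0 -3 then 0 else -2) | E=∅ | S=∅ | K=[addL(2) :: fun]]
step 7: [C=-3 | E=∅ | S=∅ | K=[if0 :: addL(2) :: fun]]
step 8: [C=-2 | E=∅ | S=∅ | K=[addL(2) :: fun]]
step 9: [C=(7 * ((λv. 0) 7)) | E={z↦0} | S={0↦0} | K=∅]
step 10: [C=7 | E={z↦0} | S={0↦0} | K=[mulR]]
step 11: [C=((λv. 0) 7) | E={z↦0} | S={0↦0} | K=[mulL(7)]]
step 12: [C=(λv. 0) | E={z↦0} | S={0↦0} | K=[arg :: mulL(7)]]
step 13: [C=7 | E={z↦0} | S={0↦0} | K=[fun :: mulL(7)]]
step 14: [C=0 | E={v↦1, z↦0} | S={0↦0, 1↦7} | K=[mulL(7)]]
→ final value 0

Answer: 0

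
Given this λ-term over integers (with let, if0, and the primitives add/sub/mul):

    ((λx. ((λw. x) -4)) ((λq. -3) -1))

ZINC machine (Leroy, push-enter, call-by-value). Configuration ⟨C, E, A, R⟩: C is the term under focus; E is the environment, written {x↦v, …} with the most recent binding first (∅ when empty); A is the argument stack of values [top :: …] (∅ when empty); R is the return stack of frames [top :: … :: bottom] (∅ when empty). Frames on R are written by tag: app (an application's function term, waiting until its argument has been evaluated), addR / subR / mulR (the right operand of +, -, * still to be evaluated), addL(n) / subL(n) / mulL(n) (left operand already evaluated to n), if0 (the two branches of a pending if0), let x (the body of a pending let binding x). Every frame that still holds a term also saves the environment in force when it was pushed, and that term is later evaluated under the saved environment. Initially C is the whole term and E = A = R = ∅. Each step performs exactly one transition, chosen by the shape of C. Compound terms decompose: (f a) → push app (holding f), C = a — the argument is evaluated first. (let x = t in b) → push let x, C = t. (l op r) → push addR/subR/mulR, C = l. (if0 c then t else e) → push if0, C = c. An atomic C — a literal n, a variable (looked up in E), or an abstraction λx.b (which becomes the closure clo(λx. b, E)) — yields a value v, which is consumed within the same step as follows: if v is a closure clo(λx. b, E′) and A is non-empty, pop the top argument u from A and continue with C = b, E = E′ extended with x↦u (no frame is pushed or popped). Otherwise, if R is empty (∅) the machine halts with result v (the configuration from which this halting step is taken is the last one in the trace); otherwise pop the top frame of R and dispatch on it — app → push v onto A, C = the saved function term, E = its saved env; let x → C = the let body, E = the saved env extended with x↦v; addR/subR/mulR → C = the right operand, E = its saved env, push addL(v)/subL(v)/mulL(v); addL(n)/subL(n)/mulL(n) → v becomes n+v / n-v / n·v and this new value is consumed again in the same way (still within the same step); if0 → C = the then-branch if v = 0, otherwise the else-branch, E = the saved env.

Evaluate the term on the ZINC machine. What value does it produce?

t=0: ⟨C=((λx. ((λw. x) -4)) ((λq. -3) -1)); E=∅; A=∅; R=∅⟩
t=1: ⟨C=((λq. -3) -1); E=∅; A=∅; R=[app]⟩
t=2: ⟨C=-1; E=∅; A=∅; R=[app :: app]⟩
t=3: ⟨C=(λq. -3); E=∅; A=[-1]; R=[app]⟩
t=4: ⟨C=-3; E={q↦-1}; A=∅; R=[app]⟩
t=5: ⟨C=(λx. ((λw. x) -4)); E=∅; A=[-3]; R=∅⟩
t=6: ⟨C=((λw. x) -4); E={x↦-3}; A=∅; R=∅⟩
t=7: ⟨C=-4; E={x↦-3}; A=∅; R=[app]⟩
t=8: ⟨C=(λw. x); E={x↦-3}; A=[-4]; R=∅⟩
t=9: ⟨C=x; E={w↦-4, x↦-3}; A=∅; R=∅⟩
→ final value -3

Answer: -3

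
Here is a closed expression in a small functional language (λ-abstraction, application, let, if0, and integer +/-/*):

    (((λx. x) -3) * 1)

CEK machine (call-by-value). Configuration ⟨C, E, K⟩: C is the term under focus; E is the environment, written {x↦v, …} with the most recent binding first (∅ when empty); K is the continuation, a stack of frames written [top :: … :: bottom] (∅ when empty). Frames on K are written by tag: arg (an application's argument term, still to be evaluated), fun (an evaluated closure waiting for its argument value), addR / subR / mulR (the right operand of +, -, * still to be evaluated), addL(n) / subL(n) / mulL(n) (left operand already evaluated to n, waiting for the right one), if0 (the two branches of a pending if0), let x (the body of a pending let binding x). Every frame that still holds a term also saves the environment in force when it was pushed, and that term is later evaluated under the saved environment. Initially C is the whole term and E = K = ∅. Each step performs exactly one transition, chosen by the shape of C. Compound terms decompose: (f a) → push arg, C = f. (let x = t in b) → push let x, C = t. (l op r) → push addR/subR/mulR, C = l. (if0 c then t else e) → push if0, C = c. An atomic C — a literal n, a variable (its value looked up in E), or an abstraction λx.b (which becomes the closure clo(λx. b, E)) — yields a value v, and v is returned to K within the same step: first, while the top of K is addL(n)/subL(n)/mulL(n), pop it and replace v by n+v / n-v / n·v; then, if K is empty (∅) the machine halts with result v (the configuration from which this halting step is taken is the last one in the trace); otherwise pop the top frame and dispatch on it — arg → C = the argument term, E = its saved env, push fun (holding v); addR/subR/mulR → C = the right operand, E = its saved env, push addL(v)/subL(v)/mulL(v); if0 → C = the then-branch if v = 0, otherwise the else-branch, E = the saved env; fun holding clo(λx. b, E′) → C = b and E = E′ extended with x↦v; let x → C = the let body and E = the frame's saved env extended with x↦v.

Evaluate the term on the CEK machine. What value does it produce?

Answer: -3

Machine steps:
[0] ⟨C=(((λx. x) -3) * 1); E=∅; K=∅⟩
[1] ⟨C=((λx. x) -3); E=∅; K=[mulR]⟩
[2] ⟨C=(λx. x); E=∅; K=[arg :: mulR]⟩
[3] ⟨C=-3; E=∅; K=[fun :: mulR]⟩
[4] ⟨C=x; E={x↦-3}; K=[mulR]⟩
[5] ⟨C=1; E=∅; K=[mulL(-3)]⟩
→ final value -3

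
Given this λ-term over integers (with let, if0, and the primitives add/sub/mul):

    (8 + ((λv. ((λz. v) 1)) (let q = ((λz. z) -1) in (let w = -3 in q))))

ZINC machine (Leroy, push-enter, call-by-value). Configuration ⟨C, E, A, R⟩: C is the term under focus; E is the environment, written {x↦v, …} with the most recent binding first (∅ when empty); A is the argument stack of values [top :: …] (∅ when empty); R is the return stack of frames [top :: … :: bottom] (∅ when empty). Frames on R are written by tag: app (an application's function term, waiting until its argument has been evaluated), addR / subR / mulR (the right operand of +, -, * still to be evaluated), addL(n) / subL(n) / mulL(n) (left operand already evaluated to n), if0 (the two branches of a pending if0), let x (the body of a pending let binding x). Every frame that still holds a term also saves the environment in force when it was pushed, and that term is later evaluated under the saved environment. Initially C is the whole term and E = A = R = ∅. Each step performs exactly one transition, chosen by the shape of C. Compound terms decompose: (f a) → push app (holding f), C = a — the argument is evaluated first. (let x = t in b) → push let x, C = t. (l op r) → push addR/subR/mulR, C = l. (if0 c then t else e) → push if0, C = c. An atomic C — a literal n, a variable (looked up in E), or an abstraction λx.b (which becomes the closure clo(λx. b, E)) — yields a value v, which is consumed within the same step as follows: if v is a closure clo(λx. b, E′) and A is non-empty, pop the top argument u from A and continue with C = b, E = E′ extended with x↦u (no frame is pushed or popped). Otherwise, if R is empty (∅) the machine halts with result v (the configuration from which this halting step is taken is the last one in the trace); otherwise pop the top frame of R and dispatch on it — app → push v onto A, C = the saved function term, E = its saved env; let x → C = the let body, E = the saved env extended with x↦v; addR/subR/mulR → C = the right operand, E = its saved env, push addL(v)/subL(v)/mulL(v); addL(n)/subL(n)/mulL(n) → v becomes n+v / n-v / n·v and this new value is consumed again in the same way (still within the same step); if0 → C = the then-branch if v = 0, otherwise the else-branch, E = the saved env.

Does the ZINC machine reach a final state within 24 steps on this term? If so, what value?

0. [C=(8 + ((λv. ((λz. v) 1)) (let q = ((λz. z) -1) in (let w = -3 in q)))) | E=∅ | A=∅ | R=∅]
1. [C=8 | E=∅ | A=∅ | R=[addR]]
2. [C=((λv. ((λz. v) 1)) (let q = ((λz. z) -1) in (let w = -3 in q))) | E=∅ | A=∅ | R=[addL(8)]]
3. [C=(let q = ((λz. z) -1) in (let w = -3 in q)) | E=∅ | A=∅ | R=[app :: addL(8)]]
4. [C=((λz. z) -1) | E=∅ | A=∅ | R=[let q :: app :: addL(8)]]
5. [C=-1 | E=∅ | A=∅ | R=[app :: let q :: app :: addL(8)]]
6. [C=(λz. z) | E=∅ | A=[-1] | R=[let q :: app :: addL(8)]]
7. [C=z | E={z↦-1} | A=∅ | R=[let q :: app :: addL(8)]]
8. [C=(let w = -3 in q) | E={q↦-1} | A=∅ | R=[app :: addL(8)]]
9. [C=-3 | E={q↦-1} | A=∅ | R=[let w :: app :: addL(8)]]
10. [C=q | E={w↦-3, q↦-1} | A=∅ | R=[app :: addL(8)]]
11. [C=(λv. ((λz. v) 1)) | E=∅ | A=[-1] | R=[addL(8)]]
12. [C=((λz. v) 1) | E={v↦-1} | A=∅ | R=[addL(8)]]
13. [C=1 | E={v↦-1} | A=∅ | R=[app :: addL(8)]]
14. [C=(λz. v) | E={v↦-1} | A=[1] | R=[addL(8)]]
15. [C=v | E={z↦1, v↦-1} | A=∅ | R=[addL(8)]]
→ final value 7

Answer: 7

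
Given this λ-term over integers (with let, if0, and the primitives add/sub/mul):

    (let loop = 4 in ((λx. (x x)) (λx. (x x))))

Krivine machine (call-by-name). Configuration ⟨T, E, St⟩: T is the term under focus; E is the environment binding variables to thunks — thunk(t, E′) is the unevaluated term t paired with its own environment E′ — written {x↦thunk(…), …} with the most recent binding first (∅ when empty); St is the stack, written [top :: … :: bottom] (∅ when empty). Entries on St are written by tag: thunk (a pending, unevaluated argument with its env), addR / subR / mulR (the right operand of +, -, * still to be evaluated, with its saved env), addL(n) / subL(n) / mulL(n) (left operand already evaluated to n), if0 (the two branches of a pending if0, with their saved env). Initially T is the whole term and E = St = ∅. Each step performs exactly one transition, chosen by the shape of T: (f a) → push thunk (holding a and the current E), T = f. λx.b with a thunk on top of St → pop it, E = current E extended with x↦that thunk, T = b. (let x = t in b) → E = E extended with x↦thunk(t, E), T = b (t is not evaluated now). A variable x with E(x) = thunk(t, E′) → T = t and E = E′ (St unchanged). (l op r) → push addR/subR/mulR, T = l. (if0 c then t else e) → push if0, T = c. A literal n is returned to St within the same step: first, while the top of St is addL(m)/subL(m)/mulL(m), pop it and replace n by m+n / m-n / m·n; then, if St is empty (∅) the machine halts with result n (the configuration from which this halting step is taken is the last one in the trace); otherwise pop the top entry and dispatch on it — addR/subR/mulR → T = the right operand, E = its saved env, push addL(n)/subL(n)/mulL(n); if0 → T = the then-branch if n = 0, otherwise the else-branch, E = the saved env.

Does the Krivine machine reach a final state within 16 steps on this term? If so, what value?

Answer: DIVERGES (no final state within 16 steps)

Execution trace:
t=0: [T=(let loop = 4 in ((λx. (x x)) (λx. (x x)))) | E=∅ | St=∅]
t=1: [T=((λx. (x x)) (λx. (x x))) | E={loop↦thunk(4, ∅)} | St=∅]
t=2: [T=(λx. (x x)) | E={loop↦thunk(4, ∅)} | St=[thunk]]
t=3: [T=(x x) | E={x↦thunk((λx. (x x)), {loop↦thunk(4, ∅)}), loop↦thunk(4, ∅)} | St=∅]
t=4: [T=x | E={x↦thunk((λx. (x x)), {loop↦thunk(4, ∅)}), loop↦thunk(4, ∅)} | St=[thunk]]
t=5: [T=(λx. (x x)) | E={loop↦thunk(4, ∅)} | St=[thunk]]
t=6: [T=(x x) | E={x↦thunk(x, {x↦thunk((λx. (x x)), {loop↦thunk(4, ∅)}), loop↦thunk(4, ∅)}), loop↦thunk(4, ∅)} | St=∅]
t=7: [T=x | E={x↦thunk(x, {x↦thunk((λx. (x x)), {loop↦thunk(4, ∅)}), loop↦thunk(4, ∅)}), loop↦thunk(4, ∅)} | St=[thunk]]
t=8: [T=x | E={x↦thunk((λx. (x x)), {loop↦thunk(4, ∅)}), loop↦thunk(4, ∅)} | St=[thunk]]
t=9: [T=(λx. (x x)) | E={loop↦thunk(4, ∅)} | St=[thunk]]
t=10: [T=(x x) | E={x↦thunk(x, {x↦thunk(x, {x↦thunk((λx. (x x)), {loop↦thunk(4, ∅)}), loop↦thunk(4, ∅)}), loop↦thunk(4, ∅)}), loop↦thunk(4, ∅)} | St=∅]
t=11: [T=x | E={x↦thunk(x, {x↦thunk(x, {x↦thunk((λx. (x x)), {loop↦thunk(4, ∅)}), loop↦thunk(4, ∅)}), loop↦thunk(4, ∅)}), loop↦thunk(4, ∅)} | St=[thunk]]
t=12: [T=x | E={x↦thunk(x, {x↦thunk((λx. (x x)), {loop↦thunk(4, ∅)}), loop↦thunk(4, ∅)}), loop↦thunk(4, ∅)} | St=[thunk]]
t=13: [T=x | E={x↦thunk((λx. (x x)), {loop↦thunk(4, ∅)}), loop↦thunk(4, ∅)} | St=[thunk]]
t=14: [T=(λx. (x x)) | E={loop↦thunk(4, ∅)} | St=[thunk]]
t=15: [T=(x x) | E={x↦thunk(x, {x↦thunk(x, {x↦thunk(x, {x↦thunk((λx. (x x)), {loop↦thunk(4, ∅)}), loop↦thunk(4, ∅)}), loop↦thunk(4, ∅)}), loop↦thunk(4, ∅)}), loop↦thunk(4, ∅)} | St=∅]
t=16: [T=x | E={x↦thunk(x, {x↦thunk(x, {x↦thunk(x, {x↦thunk((λx. (x x)), {loop↦thunk(4, ∅)}), loop↦thunk(4, ∅)}), loop↦thunk(4, ∅)}), loop↦thunk(4, ∅)}), loop↦thunk(4, ∅)} | St=[thunk]]
→ 16 transitions taken and the configuration is still not final: no result within 16 steps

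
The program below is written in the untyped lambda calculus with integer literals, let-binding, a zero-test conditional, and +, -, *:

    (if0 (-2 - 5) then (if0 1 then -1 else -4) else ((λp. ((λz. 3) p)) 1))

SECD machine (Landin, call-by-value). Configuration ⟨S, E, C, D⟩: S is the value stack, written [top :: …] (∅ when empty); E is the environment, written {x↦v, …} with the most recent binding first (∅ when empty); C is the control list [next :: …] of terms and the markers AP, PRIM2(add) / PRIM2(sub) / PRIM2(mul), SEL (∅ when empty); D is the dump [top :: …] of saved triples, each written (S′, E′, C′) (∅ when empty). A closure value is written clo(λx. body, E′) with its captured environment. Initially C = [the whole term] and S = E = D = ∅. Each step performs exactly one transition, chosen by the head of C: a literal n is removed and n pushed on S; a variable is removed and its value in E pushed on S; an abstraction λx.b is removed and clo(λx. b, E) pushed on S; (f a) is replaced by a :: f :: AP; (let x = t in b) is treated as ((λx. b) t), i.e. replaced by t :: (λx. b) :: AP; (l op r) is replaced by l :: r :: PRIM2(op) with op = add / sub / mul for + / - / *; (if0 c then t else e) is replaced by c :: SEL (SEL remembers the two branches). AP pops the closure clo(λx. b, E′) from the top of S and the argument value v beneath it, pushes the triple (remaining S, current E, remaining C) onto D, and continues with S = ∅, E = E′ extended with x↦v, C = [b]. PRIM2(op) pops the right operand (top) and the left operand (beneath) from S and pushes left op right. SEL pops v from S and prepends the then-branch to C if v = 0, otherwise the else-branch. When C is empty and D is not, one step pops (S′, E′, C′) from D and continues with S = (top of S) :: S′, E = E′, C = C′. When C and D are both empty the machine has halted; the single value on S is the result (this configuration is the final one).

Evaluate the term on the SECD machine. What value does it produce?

0. <S=∅, E=∅, C=[(if0 (-2 - 5) then (if0 1 then -1 else -4) else ((λp. ((λz. 3) p)) 1))], D=∅>
1. <S=∅, E=∅, C=[(-2 - 5) :: SEL], D=∅>
2. <S=∅, E=∅, C=[-2 :: 5 :: PRIM2(sub) :: SEL], D=∅>
3. <S=[-2], E=∅, C=[5 :: PRIM2(sub) :: SEL], D=∅>
4. <S=[5 :: -2], E=∅, C=[PRIM2(sub) :: SEL], D=∅>
5. <S=[-7], E=∅, C=[SEL], D=∅>
6. <S=∅, E=∅, C=[((λp. ((λz. 3) p)) 1)], D=∅>
7. <S=∅, E=∅, C=[1 :: (λp. ((λz. 3) p)) :: AP], D=∅>
8. <S=[1], E=∅, C=[(λp. ((λz. 3) p)) :: AP], D=∅>
9. <S=[clo(λp. ((λz. 3) p), ∅) :: 1], E=∅, C=[AP], D=∅>
10. <S=∅, E={p↦1}, C=[((λz. 3) p)], D=[(∅, ∅, ∅)]>
11. <S=∅, E={p↦1}, C=[p :: (λz. 3) :: AP], D=[(∅, ∅, ∅)]>
12. <S=[1], E={p↦1}, C=[(λz. 3) :: AP], D=[(∅, ∅, ∅)]>
13. <S=[clo(λz. 3, {p↦1}) :: 1], E={p↦1}, C=[AP], D=[(∅, ∅, ∅)]>
14. <S=∅, E={z↦1, p↦1}, C=[3], D=[(∅, {p↦1}, ∅) :: (∅, ∅, ∅)]>
15. <S=[3], E={z↦1, p↦1}, C=∅, D=[(∅, {p↦1}, ∅) :: (∅, ∅, ∅)]>
16. <S=[3], E={p↦1}, C=∅, D=[(∅, ∅, ∅)]>
17. <S=[3], E=∅, C=∅, D=∅>
→ final value 3

Answer: 3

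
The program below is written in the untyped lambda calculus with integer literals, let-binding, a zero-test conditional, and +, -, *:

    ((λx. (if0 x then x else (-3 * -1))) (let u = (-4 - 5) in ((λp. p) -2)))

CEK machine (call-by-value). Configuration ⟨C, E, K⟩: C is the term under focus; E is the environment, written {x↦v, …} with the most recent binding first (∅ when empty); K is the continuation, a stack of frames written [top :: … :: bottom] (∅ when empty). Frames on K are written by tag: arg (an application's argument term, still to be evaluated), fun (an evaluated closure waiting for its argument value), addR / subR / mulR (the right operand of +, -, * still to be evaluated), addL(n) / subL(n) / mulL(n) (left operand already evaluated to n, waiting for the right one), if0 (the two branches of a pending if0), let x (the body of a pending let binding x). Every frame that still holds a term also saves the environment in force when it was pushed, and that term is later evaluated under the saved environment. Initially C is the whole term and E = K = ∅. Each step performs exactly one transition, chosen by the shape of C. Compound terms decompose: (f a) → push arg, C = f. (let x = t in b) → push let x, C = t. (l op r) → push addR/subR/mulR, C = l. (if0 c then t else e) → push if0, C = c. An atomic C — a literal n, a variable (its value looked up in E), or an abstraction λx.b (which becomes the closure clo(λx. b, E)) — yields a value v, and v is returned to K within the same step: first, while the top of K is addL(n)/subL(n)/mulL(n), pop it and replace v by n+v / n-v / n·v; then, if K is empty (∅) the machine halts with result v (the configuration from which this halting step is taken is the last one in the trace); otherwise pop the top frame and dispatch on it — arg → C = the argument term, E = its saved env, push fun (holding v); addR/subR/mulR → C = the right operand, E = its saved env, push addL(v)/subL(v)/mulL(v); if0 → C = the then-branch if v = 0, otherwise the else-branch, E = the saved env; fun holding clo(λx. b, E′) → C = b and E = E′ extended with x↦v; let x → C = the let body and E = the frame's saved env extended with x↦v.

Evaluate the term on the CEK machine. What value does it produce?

0. ⟨C=((λx. (if0 x then x else (-3 * -1))) (let u = (-4 - 5) in ((λp. p) -2))); E=∅; K=∅⟩
1. ⟨C=(λx. (if0 x then x else (-3 * -1))); E=∅; K=[arg]⟩
2. ⟨C=(let u = (-4 - 5) in ((λp. p) -2)); E=∅; K=[fun]⟩
3. ⟨C=(-4 - 5); E=∅; K=[let u :: fun]⟩
4. ⟨C=-4; E=∅; K=[subR :: let u :: fun]⟩
5. ⟨C=5; E=∅; K=[subL(-4) :: let u :: fun]⟩
6. ⟨C=((λp. p) -2); E={u↦-9}; K=[fun]⟩
7. ⟨C=(λp. p); E={u↦-9}; K=[arg :: fun]⟩
8. ⟨C=-2; E={u↦-9}; K=[fun :: fun]⟩
9. ⟨C=p; E={p↦-2, u↦-9}; K=[fun]⟩
10. ⟨C=(if0 x then x else (-3 * -1)); E={x↦-2}; K=∅⟩
11. ⟨C=x; E={x↦-2}; K=[if0]⟩
12. ⟨C=(-3 * -1); E={x↦-2}; K=∅⟩
13. ⟨C=-3; E={x↦-2}; K=[mulR]⟩
14. ⟨C=-1; E={x↦-2}; K=[mulL(-3)]⟩
→ final value 3

Answer: 3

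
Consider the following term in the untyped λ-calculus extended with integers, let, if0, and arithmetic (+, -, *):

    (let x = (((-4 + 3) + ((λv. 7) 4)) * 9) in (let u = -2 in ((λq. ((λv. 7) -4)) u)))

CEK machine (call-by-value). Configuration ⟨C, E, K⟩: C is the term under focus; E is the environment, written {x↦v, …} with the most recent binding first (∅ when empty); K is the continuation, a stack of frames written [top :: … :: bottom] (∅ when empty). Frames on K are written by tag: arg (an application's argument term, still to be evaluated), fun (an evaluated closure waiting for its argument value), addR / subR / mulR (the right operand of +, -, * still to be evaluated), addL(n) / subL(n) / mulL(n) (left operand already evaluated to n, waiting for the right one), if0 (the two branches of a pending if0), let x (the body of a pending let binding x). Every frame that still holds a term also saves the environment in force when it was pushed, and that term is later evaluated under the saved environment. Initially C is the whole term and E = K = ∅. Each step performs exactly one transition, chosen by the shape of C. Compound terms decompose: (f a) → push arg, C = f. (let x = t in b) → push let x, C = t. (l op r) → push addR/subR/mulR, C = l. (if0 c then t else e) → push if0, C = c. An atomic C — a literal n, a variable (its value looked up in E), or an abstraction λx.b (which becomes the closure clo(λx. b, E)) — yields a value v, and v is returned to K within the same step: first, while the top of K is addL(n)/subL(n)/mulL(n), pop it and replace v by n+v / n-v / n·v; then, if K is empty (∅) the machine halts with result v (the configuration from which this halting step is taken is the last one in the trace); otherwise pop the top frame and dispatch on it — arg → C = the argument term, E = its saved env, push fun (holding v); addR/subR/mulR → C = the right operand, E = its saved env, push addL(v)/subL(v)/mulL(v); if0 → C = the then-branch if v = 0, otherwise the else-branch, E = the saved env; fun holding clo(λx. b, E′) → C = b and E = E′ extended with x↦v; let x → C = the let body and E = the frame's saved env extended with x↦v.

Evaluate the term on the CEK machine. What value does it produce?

Answer: 7

Derivation:
t=0: <C=(let x = (((-4 + 3) + ((λv. 7) 4)) * 9) in (let u = -2 in ((λq. ((λv. 7) -4)) u))), E=∅, K=∅>
t=1: <C=(((-4 + 3) + ((λv. 7) 4)) * 9), E=∅, K=[let x]>
t=2: <C=((-4 + 3) + ((λv. 7) 4)), E=∅, K=[mulR :: let x]>
t=3: <C=(-4 + 3), E=∅, K=[addR :: mulR :: let x]>
t=4: <C=-4, E=∅, K=[addR :: addR :: mulR :: let x]>
t=5: <C=3, E=∅, K=[addL(-4) :: addR :: mulR :: let x]>
t=6: <C=((λv. 7) 4), E=∅, K=[addL(-1) :: mulR :: let x]>
t=7: <C=(λv. 7), E=∅, K=[arg :: addL(-1) :: mulR :: let x]>
t=8: <C=4, E=∅, K=[fun :: addL(-1) :: mulR :: let x]>
t=9: <C=7, E={v↦4}, K=[addL(-1) :: mulR :: let x]>
t=10: <C=9, E=∅, K=[mulL(6) :: let x]>
t=11: <C=(let u = -2 in ((λq. ((λv. 7) -4)) u)), E={x↦54}, K=∅>
t=12: <C=-2, E={x↦54}, K=[let u]>
t=13: <C=((λq. ((λv. 7) -4)) u), E={u↦-2, x↦54}, K=∅>
t=14: <C=(λq. ((λv. 7) -4)), E={u↦-2, x↦54}, K=[arg]>
t=15: <C=u, E={u↦-2, x↦54}, K=[fun]>
t=16: <C=((λv. 7) -4), E={q↦-2, u↦-2, x↦54}, K=∅>
t=17: <C=(λv. 7), E={q↦-2, u↦-2, x↦54}, K=[arg]>
t=18: <C=-4, E={q↦-2, u↦-2, x↦54}, K=[fun]>
t=19: <C=7, E={v↦-4, q↦-2, u↦-2, x↦54}, K=∅>
→ final value 7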